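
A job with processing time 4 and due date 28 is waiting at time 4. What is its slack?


Slack = due - current_time - processing
= 28 - 4 - 4
= 20


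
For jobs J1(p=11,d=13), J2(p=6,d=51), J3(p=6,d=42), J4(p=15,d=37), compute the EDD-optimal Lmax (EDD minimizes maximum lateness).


EDD order: J1 → J4 → J3 → J2
Completion and lateness:
  J1: C=11, d=13, L=11-13=-2
  J4: C=26, d=37, L=26-37=-11
  J3: C=32, d=42, L=32-42=-10
  J2: C=38, d=51, L=38-51=-13
Lmax = max(-2, -11, -10, -13)
= -2


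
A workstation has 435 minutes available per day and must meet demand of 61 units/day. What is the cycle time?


Cycle time = available time / demand
= 435 / 61
= 7.13 min/unit


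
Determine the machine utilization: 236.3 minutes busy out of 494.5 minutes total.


Utilization = busy / total × 100
= 236.3 / 494.5 × 100
= 47.8%


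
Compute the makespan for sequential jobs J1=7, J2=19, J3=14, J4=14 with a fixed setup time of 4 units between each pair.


Makespan = Σ processing + (n-1) × setup
= (7 + 19 + 14 + 14) + (4-1)×4
= 54 + 12
= 66 time units


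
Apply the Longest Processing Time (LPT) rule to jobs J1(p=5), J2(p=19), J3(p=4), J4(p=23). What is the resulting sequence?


LPT: sort by longest processing time first
  J4: p=23
  J2: p=19
  J1: p=5
  J3: p=4
Order: J4 → J2 → J1 → J3


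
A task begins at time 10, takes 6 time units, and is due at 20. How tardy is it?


Completion = start + processing = 10 + 6 = 16
Tardiness = max(0, C - d) = max(0, 16 - 20)
= max(0, -4)
= 0


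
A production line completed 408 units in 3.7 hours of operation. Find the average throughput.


Throughput = units / time
= 408 / 3.7
= 110.3 units/hour


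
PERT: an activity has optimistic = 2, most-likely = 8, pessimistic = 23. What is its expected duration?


te = (o + 4m + p) / 6
= (2 + 4×8 + 23) / 6
= (2 + 32 + 23) / 6
= 57 / 6
= 9.50


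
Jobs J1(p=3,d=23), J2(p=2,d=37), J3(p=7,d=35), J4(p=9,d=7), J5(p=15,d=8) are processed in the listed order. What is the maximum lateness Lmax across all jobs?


Lateness per job (L = C - d):
  J1: C=3, d=23, L=-20
  J2: C=5, d=37, L=-32
  J3: C=12, d=35, L=-23
  J4: C=21, d=7, L=14
  J5: C=36, d=8, L=28
Lmax = max(-20, -32, -23, 14, 28)
= 28


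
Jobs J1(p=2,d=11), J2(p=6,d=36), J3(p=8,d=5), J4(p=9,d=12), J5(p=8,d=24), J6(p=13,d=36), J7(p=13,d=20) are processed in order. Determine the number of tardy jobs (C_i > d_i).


Completion vs due date:
  J1: C=2, d=11 → on time
  J2: C=8, d=36 → on time
  J3: C=16, d=5 → TARDY
  J4: C=25, d=12 → TARDY
  J5: C=33, d=24 → TARDY
  J6: C=46, d=36 → TARDY
  J7: C=59, d=20 → TARDY
Tardy jobs: J3, J4, J5, J6, J7
Count = 5


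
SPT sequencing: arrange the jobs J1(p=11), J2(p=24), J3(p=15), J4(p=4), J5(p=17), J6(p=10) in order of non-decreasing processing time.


SPT: sort by shortest processing time
  J4: p=4
  J6: p=10
  J1: p=11
  J3: p=15
  J5: p=17
  J2: p=24
Order: J4 → J6 → J1 → J3 → J5 → J2


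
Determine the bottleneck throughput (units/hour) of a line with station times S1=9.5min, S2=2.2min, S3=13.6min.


Bottleneck = longest station time
Station times: [9.5, 2.2, 13.6]
Max = 13.6 min
Rate = 60 / 13.6
= 4.41 units/hour (bottleneck: 13.6min)


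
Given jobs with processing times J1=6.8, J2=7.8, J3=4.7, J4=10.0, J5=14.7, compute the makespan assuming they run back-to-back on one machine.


Sequential makespan: sum all processing times
= 6.8 + 7.8 + 4.7 + 10.0 + 14.7
= 44.0 time units


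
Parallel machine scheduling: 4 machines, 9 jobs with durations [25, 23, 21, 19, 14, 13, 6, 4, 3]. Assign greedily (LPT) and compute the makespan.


Jobs (LPT sorted): [25, 23, 21, 19, 14, 13, 6, 4, 3]
Machines: 4
  J=25 → Machine 1 (load: 0+25=25)
  J=23 → Machine 2 (load: 0+23=23)
  J=21 → Machine 3 (load: 0+21=21)
  J=19 → Machine 4 (load: 0+19=19)
  J=14 → Machine 4 (load: 19+14=33)
  J=13 → Machine 3 (load: 21+13=34)
  J=6 → Machine 2 (load: 23+6=29)
  J=4 → Machine 1 (load: 25+4=29)
  J=3 → Machine 1 (load: 29+3=32)
Machine loads: [32, 29, 34, 33]
Makespan = max = 34 time units


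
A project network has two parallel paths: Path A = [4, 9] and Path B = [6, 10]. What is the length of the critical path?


Path A: 4 + 9 = 13
Path B: 6 + 10 = 16
Critical path = longest = max(13, 16)
= 16 (Path B)


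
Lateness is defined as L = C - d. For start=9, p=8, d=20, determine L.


Completion = 9 + 8 = 17
Lateness = C - d = 17 - 20
= -3


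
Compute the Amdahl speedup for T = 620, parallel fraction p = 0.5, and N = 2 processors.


Amdahl's law: T_p = T × ((1-p) + p/N)
= 620 × ((1-0.5) + 0.5/2)
= 620 × (0.50 + 0.2500)
= 620 × 0.7500
= 465.00
Speedup = 620/465.00
= 1.33×


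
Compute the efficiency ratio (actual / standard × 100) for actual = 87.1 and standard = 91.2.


Efficiency = (actual / standard) × 100
= (87.1 / 91.2) × 100
= 95.5%


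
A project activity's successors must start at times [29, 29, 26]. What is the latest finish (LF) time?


LF = min of all successor start times
Successors start at: [29, 29, 26]
LF = min(29, 29, 26)
= 26


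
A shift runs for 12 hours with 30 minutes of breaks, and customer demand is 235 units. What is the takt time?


Available = 12×60 - 30 = 690 min
Takt time = 690 / 235
= 2.94 min/unit


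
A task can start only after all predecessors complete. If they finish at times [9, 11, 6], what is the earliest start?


ES = max of all predecessor completion times
Predecessors: [9, 11, 6]
ES = max(9, 11, 6)
= 11


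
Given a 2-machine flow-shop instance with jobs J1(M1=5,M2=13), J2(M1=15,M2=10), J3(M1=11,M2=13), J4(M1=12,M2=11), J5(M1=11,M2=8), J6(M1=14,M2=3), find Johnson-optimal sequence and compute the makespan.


Johnson's rule:
Group 1 (M1≤M2, sort by M1): ['J1', 'J3']
Group 2 (M1>M2, sort desc M2): ['J4', 'J2', 'J5', 'J6']
Sequence: J1 → J3 → J4 → J2 → J5 → J6
Makespan calculation:
  J1: M1 done=5, M2 done=18
  J3: M1 done=16, M2 done=31
  J4: M1 done=28, M2 done=42
  J2: M1 done=43, M2 done=53
  J5: M1 done=54, M2 done=62
  J6: M1 done=68, M2 done=71
= Sequence: J1 → J3 → J4 → J2 → J5 → J6, Makespan: 71


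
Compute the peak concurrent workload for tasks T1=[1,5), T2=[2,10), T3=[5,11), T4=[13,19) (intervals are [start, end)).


Check each time point for overlaps:
  t=2: 2 tasks active (T1, T2)
Max concurrent = 2


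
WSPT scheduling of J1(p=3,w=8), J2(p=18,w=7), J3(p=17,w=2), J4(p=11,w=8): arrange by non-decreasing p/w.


WSPT (Smith's rule): sort by p/w ascending
  J1: p/w = 3/8 = 0.375
  J4: p/w = 11/8 = 1.375
  J2: p/w = 18/7 = 2.571
  J3: p/w = 17/2 = 8.500
Order: J1 → J4 → J2 → J3


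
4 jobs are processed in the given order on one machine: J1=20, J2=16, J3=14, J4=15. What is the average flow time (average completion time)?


Completion times:
  J1: completes at 20
  J2: completes at 36
  J3: completes at 50
  J4: completes at 65
Sum = 171
Average = 171/4
= 42.75


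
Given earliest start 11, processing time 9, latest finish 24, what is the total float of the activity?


EF = ES + duration = 11 + 9 = 20
LS = LF - duration = 24 - 9 = 15
Total Float = LF - EF = 24 - 20
(or LS - ES = 15 - 11)
= 4


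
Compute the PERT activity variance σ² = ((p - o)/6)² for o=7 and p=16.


σ² = ((p - o) / 6)² = (p - o)² / 36
= (16 - 7)² / 36
= 9² / 36
= 81 / 36
= 2.2500


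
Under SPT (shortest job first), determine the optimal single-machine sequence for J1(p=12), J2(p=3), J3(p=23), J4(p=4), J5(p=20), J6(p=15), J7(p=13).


SPT: sort by shortest processing time
  J2: p=3
  J4: p=4
  J1: p=12
  J7: p=13
  J6: p=15
  J5: p=20
  J3: p=23
Order: J2 → J4 → J1 → J7 → J6 → J5 → J3


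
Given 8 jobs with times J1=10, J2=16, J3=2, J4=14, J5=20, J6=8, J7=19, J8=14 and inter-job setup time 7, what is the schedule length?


Makespan = Σ processing + (n-1) × setup
= (10 + 16 + 2 + 14 + 20 + 8 + 19 + 14) + (8-1)×7
= 103 + 49
= 152 time units


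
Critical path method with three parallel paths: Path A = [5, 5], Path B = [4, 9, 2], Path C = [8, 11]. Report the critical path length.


Path A: 5 + 5 = 10
Path B: 4 + 9 + 2 = 15
Path C: 8 + 11 = 19
Critical path = longest = max(10, 15, 19)
= 19 (Path C)


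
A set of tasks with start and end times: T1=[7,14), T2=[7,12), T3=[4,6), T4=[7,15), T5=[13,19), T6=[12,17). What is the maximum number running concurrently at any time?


Check each time point for overlaps:
  t=13: 4 tasks active (T1, T4, T5, T6)
Max concurrent = 4


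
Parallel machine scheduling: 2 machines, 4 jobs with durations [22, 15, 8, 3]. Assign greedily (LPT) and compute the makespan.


Jobs (LPT sorted): [22, 15, 8, 3]
Machines: 2
  J=22 → Machine 1 (load: 0+22=22)
  J=15 → Machine 2 (load: 0+15=15)
  J=8 → Machine 2 (load: 15+8=23)
  J=3 → Machine 1 (load: 22+3=25)
Machine loads: [25, 23]
Makespan = max = 25 time units


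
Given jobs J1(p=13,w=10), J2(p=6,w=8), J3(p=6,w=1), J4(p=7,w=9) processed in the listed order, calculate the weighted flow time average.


Completion times:
  J1: C=13, w×C=10×13=130
  J2: C=19, w×C=8×19=152
  J3: C=25, w×C=1×25=25
  J4: C=32, w×C=9×32=288
Sum w×C = 595
Sum w = 28
Weighted avg = 595/28
= 21.25


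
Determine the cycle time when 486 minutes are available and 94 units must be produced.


Cycle time = available time / demand
= 486 / 94
= 5.17 min/unit


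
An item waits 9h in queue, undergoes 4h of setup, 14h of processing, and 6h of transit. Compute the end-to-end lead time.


Lead time = queue + setup + processing + transit
= 9 + 4 + 14 + 6
= 33 hours


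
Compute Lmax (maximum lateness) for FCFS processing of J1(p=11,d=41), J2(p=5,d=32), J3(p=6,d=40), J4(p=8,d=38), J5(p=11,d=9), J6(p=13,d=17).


Lateness per job (L = C - d):
  J1: C=11, d=41, L=-30
  J2: C=16, d=32, L=-16
  J3: C=22, d=40, L=-18
  J4: C=30, d=38, L=-8
  J5: C=41, d=9, L=32
  J6: C=54, d=17, L=37
Lmax = max(-30, -16, -18, -8, 32, 37)
= 37


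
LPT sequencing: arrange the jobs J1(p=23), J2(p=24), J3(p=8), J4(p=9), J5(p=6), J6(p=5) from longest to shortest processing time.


LPT: sort by longest processing time first
  J2: p=24
  J1: p=23
  J4: p=9
  J3: p=8
  J5: p=6
  J6: p=5
Order: J2 → J1 → J4 → J3 → J5 → J6


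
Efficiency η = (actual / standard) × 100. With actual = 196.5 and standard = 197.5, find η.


Efficiency = (actual / standard) × 100
= (196.5 / 197.5) × 100
= 99.5%


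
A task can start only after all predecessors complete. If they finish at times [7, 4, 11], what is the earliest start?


ES = max of all predecessor completion times
Predecessors: [7, 4, 11]
ES = max(7, 4, 11)
= 11


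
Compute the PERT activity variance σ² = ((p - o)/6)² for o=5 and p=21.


σ² = ((p - o) / 6)² = (p - o)² / 36
= (21 - 5)² / 36
= 16² / 36
= 256 / 36
= 7.1111


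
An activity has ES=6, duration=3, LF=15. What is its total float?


EF = ES + duration = 6 + 3 = 9
LS = LF - duration = 15 - 3 = 12
Total Float = LF - EF = 15 - 9
(or LS - ES = 12 - 6)
= 6


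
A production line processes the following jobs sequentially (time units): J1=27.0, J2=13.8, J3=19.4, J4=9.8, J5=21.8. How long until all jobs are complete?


Sequential makespan: sum all processing times
= 27.0 + 13.8 + 19.4 + 9.8 + 21.8
= 91.8 time units


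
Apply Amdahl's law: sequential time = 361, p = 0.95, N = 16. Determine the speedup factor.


Amdahl's law: T_p = T × ((1-p) + p/N)
= 361 × ((1-0.95) + 0.95/16)
= 361 × (0.05 + 0.0594)
= 361 × 0.1094
= 39.48
Speedup = 361/39.48
= 9.14×


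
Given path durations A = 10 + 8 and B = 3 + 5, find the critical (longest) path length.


Path A: 10 + 8 = 18
Path B: 3 + 5 = 8
Critical path = longest = max(18, 8)
= 18 (Path A)


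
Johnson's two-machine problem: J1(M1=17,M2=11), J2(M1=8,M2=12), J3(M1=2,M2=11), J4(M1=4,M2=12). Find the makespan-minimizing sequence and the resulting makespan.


Johnson's rule:
Group 1 (M1≤M2, sort by M1): ['J3', 'J4', 'J2']
Group 2 (M1>M2, sort desc M2): ['J1']
Sequence: J3 → J4 → J2 → J1
Makespan calculation:
  J3: M1 done=2, M2 done=13
  J4: M1 done=6, M2 done=25
  J2: M1 done=14, M2 done=37
  J1: M1 done=31, M2 done=48
= Sequence: J3 → J4 → J2 → J1, Makespan: 48


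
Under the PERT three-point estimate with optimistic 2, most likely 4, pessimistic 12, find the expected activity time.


te = (o + 4m + p) / 6
= (2 + 4×4 + 12) / 6
= (2 + 16 + 12) / 6
= 30 / 6
= 5.00


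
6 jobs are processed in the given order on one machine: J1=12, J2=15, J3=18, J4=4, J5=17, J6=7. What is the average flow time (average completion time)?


Completion times:
  J1: completes at 12
  J2: completes at 27
  J3: completes at 45
  J4: completes at 49
  J5: completes at 66
  J6: completes at 73
Sum = 272
Average = 272/6
= 45.33


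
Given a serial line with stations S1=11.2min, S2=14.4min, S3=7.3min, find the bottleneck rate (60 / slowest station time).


Bottleneck = longest station time
Station times: [11.2, 14.4, 7.3]
Max = 14.4 min
Rate = 60 / 14.4
= 4.17 units/hour (bottleneck: 14.4min)


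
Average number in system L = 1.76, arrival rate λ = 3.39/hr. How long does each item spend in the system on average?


Little's law: L = λW → W = L / λ
= 1.76 / 3.39
= 0.52 hours


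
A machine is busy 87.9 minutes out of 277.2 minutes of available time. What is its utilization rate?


Utilization = busy / total × 100
= 87.9 / 277.2 × 100
= 31.7%


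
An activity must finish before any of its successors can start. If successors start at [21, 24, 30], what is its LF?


LF = min of all successor start times
Successors start at: [21, 24, 30]
LF = min(21, 24, 30)
= 21


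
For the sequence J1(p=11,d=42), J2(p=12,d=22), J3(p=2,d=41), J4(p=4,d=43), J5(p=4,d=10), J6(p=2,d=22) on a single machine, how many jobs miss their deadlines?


Completion vs due date:
  J1: C=11, d=42 → on time
  J2: C=23, d=22 → TARDY
  J3: C=25, d=41 → on time
  J4: C=29, d=43 → on time
  J5: C=33, d=10 → TARDY
  J6: C=35, d=22 → TARDY
Tardy jobs: J2, J5, J6
Count = 3


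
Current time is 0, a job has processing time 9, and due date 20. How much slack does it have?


Slack = due - current_time - processing
= 20 - 0 - 9
= 11


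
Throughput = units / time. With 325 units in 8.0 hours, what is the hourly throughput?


Throughput = units / time
= 325 / 8.0
= 40.6 units/hour


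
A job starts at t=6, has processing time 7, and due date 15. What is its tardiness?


Completion = start + processing = 6 + 7 = 13
Tardiness = max(0, C - d) = max(0, 13 - 15)
= max(0, -2)
= 0


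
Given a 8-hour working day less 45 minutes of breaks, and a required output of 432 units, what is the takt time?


Available = 8×60 - 45 = 435 min
Takt time = 435 / 432
= 1.01 min/unit


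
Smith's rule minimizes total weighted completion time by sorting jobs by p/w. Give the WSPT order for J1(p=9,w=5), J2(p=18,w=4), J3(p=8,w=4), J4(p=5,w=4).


WSPT (Smith's rule): sort by p/w ascending
  J4: p/w = 5/4 = 1.250
  J1: p/w = 9/5 = 1.800
  J3: p/w = 8/4 = 2.000
  J2: p/w = 18/4 = 4.500
Order: J4 → J1 → J3 → J2


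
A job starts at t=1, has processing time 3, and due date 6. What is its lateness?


Completion = 1 + 3 = 4
Lateness = C - d = 4 - 6
= -2


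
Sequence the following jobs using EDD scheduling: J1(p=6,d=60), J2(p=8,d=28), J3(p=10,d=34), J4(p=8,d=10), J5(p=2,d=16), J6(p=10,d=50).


EDD: sort by earliest due date
  J4: d=10, p=8
  J5: d=16, p=2
  J2: d=28, p=8
  J3: d=34, p=10
  J6: d=50, p=10
  J1: d=60, p=6
Order: J4 → J5 → J2 → J3 → J6 → J1


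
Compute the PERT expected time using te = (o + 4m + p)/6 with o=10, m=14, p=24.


te = (o + 4m + p) / 6
= (10 + 4×14 + 24) / 6
= (10 + 56 + 24) / 6
= 90 / 6
= 15.00


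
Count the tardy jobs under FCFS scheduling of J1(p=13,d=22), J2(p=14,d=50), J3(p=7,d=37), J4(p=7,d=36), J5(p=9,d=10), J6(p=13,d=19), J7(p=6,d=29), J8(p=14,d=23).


Completion vs due date:
  J1: C=13, d=22 → on time
  J2: C=27, d=50 → on time
  J3: C=34, d=37 → on time
  J4: C=41, d=36 → TARDY
  J5: C=50, d=10 → TARDY
  J6: C=63, d=19 → TARDY
  J7: C=69, d=29 → TARDY
  J8: C=83, d=23 → TARDY
Tardy jobs: J4, J5, J6, J7, J8
Count = 5


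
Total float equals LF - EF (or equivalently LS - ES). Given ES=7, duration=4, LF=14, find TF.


EF = ES + duration = 7 + 4 = 11
LS = LF - duration = 14 - 4 = 10
Total Float = LF - EF = 14 - 11
(or LS - ES = 10 - 7)
= 3


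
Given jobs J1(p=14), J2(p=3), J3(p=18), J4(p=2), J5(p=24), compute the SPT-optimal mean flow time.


SPT order: J4 → J2 → J1 → J3 → J5
Completion times:
  J4: C=2
  J2: C=5
  J1: C=19
  J3: C=37
  J5: C=61
Sum = 124, n = 5
Mean flow = 124/5
= 24.80


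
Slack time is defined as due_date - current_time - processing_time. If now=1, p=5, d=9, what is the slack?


Slack = due - current_time - processing
= 9 - 1 - 5
= 3


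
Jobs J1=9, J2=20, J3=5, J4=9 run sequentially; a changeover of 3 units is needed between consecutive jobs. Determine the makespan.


Makespan = Σ processing + (n-1) × setup
= (9 + 20 + 5 + 9) + (4-1)×3
= 43 + 9
= 52 time units


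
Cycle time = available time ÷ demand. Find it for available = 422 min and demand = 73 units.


Cycle time = available time / demand
= 422 / 73
= 5.78 min/unit


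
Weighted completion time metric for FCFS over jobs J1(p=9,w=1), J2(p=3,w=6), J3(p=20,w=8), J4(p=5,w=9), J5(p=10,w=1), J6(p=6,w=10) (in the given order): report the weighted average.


Completion times:
  J1: C=9, w×C=1×9=9
  J2: C=12, w×C=6×12=72
  J3: C=32, w×C=8×32=256
  J4: C=37, w×C=9×37=333
  J5: C=47, w×C=1×47=47
  J6: C=53, w×C=10×53=530
Sum w×C = 1247
Sum w = 35
Weighted avg = 1247/35
= 35.63


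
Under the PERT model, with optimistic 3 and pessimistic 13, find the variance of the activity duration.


σ² = ((p - o) / 6)² = (p - o)² / 36
= (13 - 3)² / 36
= 10² / 36
= 100 / 36
= 2.7778


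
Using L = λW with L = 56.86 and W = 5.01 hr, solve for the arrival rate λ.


Little's law: L = λW → λ = L / W
= 56.86 / 5.01
= 11.35 per hour


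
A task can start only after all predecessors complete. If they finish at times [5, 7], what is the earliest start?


ES = max of all predecessor completion times
Predecessors: [5, 7]
ES = max(5, 7)
= 7


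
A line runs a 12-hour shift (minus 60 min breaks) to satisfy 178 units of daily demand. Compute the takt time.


Available = 12×60 - 60 = 660 min
Takt time = 660 / 178
= 3.71 min/unit


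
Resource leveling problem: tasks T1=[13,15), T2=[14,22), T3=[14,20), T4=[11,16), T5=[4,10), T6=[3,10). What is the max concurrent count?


Check each time point for overlaps:
  t=14: 4 tasks active (T1, T2, T3, T4)
Max concurrent = 4


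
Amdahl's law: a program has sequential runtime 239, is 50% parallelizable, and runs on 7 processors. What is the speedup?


Amdahl's law: T_p = T × ((1-p) + p/N)
= 239 × ((1-0.5) + 0.5/7)
= 239 × (0.50 + 0.0714)
= 239 × 0.5714
= 136.57
Speedup = 239/136.57
= 1.75×


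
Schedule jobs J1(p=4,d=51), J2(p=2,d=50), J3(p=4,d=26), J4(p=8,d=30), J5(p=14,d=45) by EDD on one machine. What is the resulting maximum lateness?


EDD order: J3 → J4 → J5 → J2 → J1
Completion and lateness:
  J3: C=4, d=26, L=4-26=-22
  J4: C=12, d=30, L=12-30=-18
  J5: C=26, d=45, L=26-45=-19
  J2: C=28, d=50, L=28-50=-22
  J1: C=32, d=51, L=32-51=-19
Lmax = max(-22, -18, -19, -22, -19)
= -18


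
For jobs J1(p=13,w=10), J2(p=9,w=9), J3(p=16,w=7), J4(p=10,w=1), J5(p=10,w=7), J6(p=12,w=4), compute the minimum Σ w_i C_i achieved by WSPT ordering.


WSPT order (by p/w): J2 → J1 → J5 → J3 → J6 → J4
  J2: C=9, w·C=9×9=81
  J1: C=22, w·C=10×22=220
  J5: C=32, w·C=7×32=224
  J3: C=48, w·C=7×48=336
  J6: C=60, w·C=4×60=240
  J4: C=70, w·C=1×70=70
Σ w·C = 1171
= 1171


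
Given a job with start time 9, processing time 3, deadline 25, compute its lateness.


Completion = 9 + 3 = 12
Lateness = C - d = 12 - 25
= -13


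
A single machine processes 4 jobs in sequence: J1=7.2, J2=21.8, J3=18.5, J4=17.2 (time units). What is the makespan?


Sequential makespan: sum all processing times
= 7.2 + 21.8 + 18.5 + 17.2
= 64.7 time units


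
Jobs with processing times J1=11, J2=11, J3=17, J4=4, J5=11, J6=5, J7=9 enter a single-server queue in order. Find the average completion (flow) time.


Completion times:
  J1: completes at 11
  J2: completes at 22
  J3: completes at 39
  J4: completes at 43
  J5: completes at 54
  J6: completes at 59
  J7: completes at 68
Sum = 296
Average = 296/7
= 42.29


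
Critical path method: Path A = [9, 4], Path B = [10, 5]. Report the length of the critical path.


Path A: 9 + 4 = 13
Path B: 10 + 5 = 15
Critical path = longest = max(13, 15)
= 15 (Path B)


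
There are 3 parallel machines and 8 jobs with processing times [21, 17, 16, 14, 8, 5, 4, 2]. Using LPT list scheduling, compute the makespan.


Jobs (LPT sorted): [21, 17, 16, 14, 8, 5, 4, 2]
Machines: 3
  J=21 → Machine 1 (load: 0+21=21)
  J=17 → Machine 2 (load: 0+17=17)
  J=16 → Machine 3 (load: 0+16=16)
  J=14 → Machine 3 (load: 16+14=30)
  J=8 → Machine 2 (load: 17+8=25)
  J=5 → Machine 1 (load: 21+5=26)
  J=4 → Machine 2 (load: 25+4=29)
  J=2 → Machine 1 (load: 26+2=28)
Machine loads: [28, 29, 30]
Makespan = max = 30 time units


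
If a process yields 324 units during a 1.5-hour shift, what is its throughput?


Throughput = units / time
= 324 / 1.5
= 216.0 units/hour


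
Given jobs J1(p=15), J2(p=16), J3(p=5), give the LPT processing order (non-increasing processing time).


LPT: sort by longest processing time first
  J2: p=16
  J1: p=15
  J3: p=5
Order: J2 → J1 → J3


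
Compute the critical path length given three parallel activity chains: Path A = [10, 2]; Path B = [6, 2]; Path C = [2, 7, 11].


Path A: 10 + 2 = 12
Path B: 6 + 2 = 8
Path C: 2 + 7 + 11 = 20
Critical path = longest = max(12, 8, 20)
= 20 (Path C)


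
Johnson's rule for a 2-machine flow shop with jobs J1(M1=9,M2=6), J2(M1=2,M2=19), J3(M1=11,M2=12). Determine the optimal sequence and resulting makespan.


Johnson's rule:
Group 1 (M1≤M2, sort by M1): ['J2', 'J3']
Group 2 (M1>M2, sort desc M2): ['J1']
Sequence: J2 → J3 → J1
Makespan calculation:
  J2: M1 done=2, M2 done=21
  J3: M1 done=13, M2 done=33
  J1: M1 done=22, M2 done=39
= Sequence: J2 → J3 → J1, Makespan: 39


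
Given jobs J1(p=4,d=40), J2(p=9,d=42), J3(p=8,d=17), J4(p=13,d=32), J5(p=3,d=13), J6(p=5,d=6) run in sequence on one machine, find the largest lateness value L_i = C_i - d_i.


Lateness per job (L = C - d):
  J1: C=4, d=40, L=-36
  J2: C=13, d=42, L=-29
  J3: C=21, d=17, L=4
  J4: C=34, d=32, L=2
  J5: C=37, d=13, L=24
  J6: C=42, d=6, L=36
Lmax = max(-36, -29, 4, 2, 24, 36)
= 36


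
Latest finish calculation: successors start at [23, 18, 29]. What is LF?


LF = min of all successor start times
Successors start at: [23, 18, 29]
LF = min(23, 18, 29)
= 18


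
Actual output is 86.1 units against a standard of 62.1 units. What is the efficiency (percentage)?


Efficiency = (actual / standard) × 100
= (86.1 / 62.1) × 100
= 138.6%


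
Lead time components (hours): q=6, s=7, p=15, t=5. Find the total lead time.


Lead time = queue + setup + processing + transit
= 6 + 7 + 15 + 5
= 33 hours


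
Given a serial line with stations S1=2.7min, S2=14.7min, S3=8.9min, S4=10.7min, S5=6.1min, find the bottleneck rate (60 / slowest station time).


Bottleneck = longest station time
Station times: [2.7, 14.7, 8.9, 10.7, 6.1]
Max = 14.7 min
Rate = 60 / 14.7
= 4.08 units/hour (bottleneck: 14.7min)


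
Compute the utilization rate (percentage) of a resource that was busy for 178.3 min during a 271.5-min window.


Utilization = busy / total × 100
= 178.3 / 271.5 × 100
= 65.7%


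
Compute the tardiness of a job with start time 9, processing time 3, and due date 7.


Completion = start + processing = 9 + 3 = 12
Tardiness = max(0, C - d) = max(0, 12 - 7)
= max(0, 5)
= 5


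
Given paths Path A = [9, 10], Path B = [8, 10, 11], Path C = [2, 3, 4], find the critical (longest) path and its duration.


Path A: 9 + 10 = 19
Path B: 8 + 10 + 11 = 29
Path C: 2 + 3 + 4 = 9
Critical path = longest = max(19, 29, 9)
= 29 (Path B)


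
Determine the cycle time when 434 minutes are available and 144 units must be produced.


Cycle time = available time / demand
= 434 / 144
= 3.01 min/unit


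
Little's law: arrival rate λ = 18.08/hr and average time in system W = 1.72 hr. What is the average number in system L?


Little's law: L = λ × W
= 18.08 × 1.72
= 31.10


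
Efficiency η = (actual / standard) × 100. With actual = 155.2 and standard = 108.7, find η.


Efficiency = (actual / standard) × 100
= (155.2 / 108.7) × 100
= 142.8%


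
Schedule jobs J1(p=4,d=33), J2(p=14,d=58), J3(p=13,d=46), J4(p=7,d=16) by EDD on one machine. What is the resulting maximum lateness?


EDD order: J4 → J1 → J3 → J2
Completion and lateness:
  J4: C=7, d=16, L=7-16=-9
  J1: C=11, d=33, L=11-33=-22
  J3: C=24, d=46, L=24-46=-22
  J2: C=38, d=58, L=38-58=-20
Lmax = max(-9, -22, -22, -20)
= -9


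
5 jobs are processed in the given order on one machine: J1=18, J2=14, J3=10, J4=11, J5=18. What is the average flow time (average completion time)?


Completion times:
  J1: completes at 18
  J2: completes at 32
  J3: completes at 42
  J4: completes at 53
  J5: completes at 71
Sum = 216
Average = 216/5
= 43.20


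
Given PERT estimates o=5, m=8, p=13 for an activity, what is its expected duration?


te = (o + 4m + p) / 6
= (5 + 4×8 + 13) / 6
= (5 + 32 + 13) / 6
= 50 / 6
= 8.33


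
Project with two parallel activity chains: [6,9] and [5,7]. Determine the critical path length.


Path A: 6 + 9 = 15
Path B: 5 + 7 = 12
Critical path = longest = max(15, 12)
= 15 (Path A)


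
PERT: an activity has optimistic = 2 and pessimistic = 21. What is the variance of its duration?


σ² = ((p - o) / 6)² = (p - o)² / 36
= (21 - 2)² / 36
= 19² / 36
= 361 / 36
= 10.0278


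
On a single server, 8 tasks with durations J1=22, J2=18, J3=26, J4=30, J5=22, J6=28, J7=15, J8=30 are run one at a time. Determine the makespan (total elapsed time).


Sequential makespan: sum all processing times
= 22 + 18 + 26 + 30 + 22 + 28 + 15 + 30
= 191 time units


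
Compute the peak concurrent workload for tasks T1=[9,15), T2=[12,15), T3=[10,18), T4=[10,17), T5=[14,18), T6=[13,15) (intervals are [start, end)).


Check each time point for overlaps:
  t=14: 6 tasks active (T1, T2, T3, T4, T5, T6)
Max concurrent = 6


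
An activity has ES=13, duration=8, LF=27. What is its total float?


EF = ES + duration = 13 + 8 = 21
LS = LF - duration = 27 - 8 = 19
Total Float = LF - EF = 27 - 21
(or LS - ES = 19 - 13)
= 6


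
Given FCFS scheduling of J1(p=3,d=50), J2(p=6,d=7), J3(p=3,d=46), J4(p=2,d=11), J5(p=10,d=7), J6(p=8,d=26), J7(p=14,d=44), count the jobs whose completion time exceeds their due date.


Completion vs due date:
  J1: C=3, d=50 → on time
  J2: C=9, d=7 → TARDY
  J3: C=12, d=46 → on time
  J4: C=14, d=11 → TARDY
  J5: C=24, d=7 → TARDY
  J6: C=32, d=26 → TARDY
  J7: C=46, d=44 → TARDY
Tardy jobs: J2, J4, J5, J6, J7
Count = 5


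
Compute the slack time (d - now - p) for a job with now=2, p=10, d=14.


Slack = due - current_time - processing
= 14 - 2 - 10
= 2


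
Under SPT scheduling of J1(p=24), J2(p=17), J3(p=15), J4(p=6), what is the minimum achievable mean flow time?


SPT order: J4 → J3 → J2 → J1
Completion times:
  J4: C=6
  J3: C=21
  J2: C=38
  J1: C=62
Sum = 127, n = 4
Mean flow = 127/4
= 31.75


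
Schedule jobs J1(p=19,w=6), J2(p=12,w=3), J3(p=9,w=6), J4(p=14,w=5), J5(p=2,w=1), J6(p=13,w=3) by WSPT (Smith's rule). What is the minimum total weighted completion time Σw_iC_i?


WSPT order (by p/w): J3 → J5 → J4 → J1 → J2 → J6
  J3: C=9, w·C=6×9=54
  J5: C=11, w·C=1×11=11
  J4: C=25, w·C=5×25=125
  J1: C=44, w·C=6×44=264
  J2: C=56, w·C=3×56=168
  J6: C=69, w·C=3×69=207
Σ w·C = 829
= 829


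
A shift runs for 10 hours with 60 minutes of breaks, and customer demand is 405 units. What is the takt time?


Available = 10×60 - 60 = 540 min
Takt time = 540 / 405
= 1.33 min/unit


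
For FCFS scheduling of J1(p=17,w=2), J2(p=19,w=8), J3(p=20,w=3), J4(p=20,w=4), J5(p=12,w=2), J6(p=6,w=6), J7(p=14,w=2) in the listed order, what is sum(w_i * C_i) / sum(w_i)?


Completion times:
  J1: C=17, w×C=2×17=34
  J2: C=36, w×C=8×36=288
  J3: C=56, w×C=3×56=168
  J4: C=76, w×C=4×76=304
  J5: C=88, w×C=2×88=176
  J6: C=94, w×C=6×94=564
  J7: C=108, w×C=2×108=216
Sum w×C = 1750
Sum w = 27
Weighted avg = 1750/27
= 64.81


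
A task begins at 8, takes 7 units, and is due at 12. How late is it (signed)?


Completion = 8 + 7 = 15
Lateness = C - d = 15 - 12
= 3


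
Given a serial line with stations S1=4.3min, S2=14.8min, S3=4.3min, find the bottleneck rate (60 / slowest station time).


Bottleneck = longest station time
Station times: [4.3, 14.8, 4.3]
Max = 14.8 min
Rate = 60 / 14.8
= 4.05 units/hour (bottleneck: 14.8min)


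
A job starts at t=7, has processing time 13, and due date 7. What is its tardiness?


Completion = start + processing = 7 + 13 = 20
Tardiness = max(0, C - d) = max(0, 20 - 7)
= max(0, 13)
= 13


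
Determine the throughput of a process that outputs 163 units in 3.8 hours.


Throughput = units / time
= 163 / 3.8
= 42.9 units/hour


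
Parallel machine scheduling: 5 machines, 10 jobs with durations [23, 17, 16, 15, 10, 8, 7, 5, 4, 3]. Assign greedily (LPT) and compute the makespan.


Jobs (LPT sorted): [23, 17, 16, 15, 10, 8, 7, 5, 4, 3]
Machines: 5
  J=23 → Machine 1 (load: 0+23=23)
  J=17 → Machine 2 (load: 0+17=17)
  J=16 → Machine 3 (load: 0+16=16)
  J=15 → Machine 4 (load: 0+15=15)
  J=10 → Machine 5 (load: 0+10=10)
  J=8 → Machine 5 (load: 10+8=18)
  J=7 → Machine 4 (load: 15+7=22)
  J=5 → Machine 3 (load: 16+5=21)
  J=4 → Machine 2 (load: 17+4=21)
  J=3 → Machine 5 (load: 18+3=21)
Machine loads: [23, 21, 21, 22, 21]
Makespan = max = 23 time units


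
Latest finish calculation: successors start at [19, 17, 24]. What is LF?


LF = min of all successor start times
Successors start at: [19, 17, 24]
LF = min(19, 17, 24)
= 17


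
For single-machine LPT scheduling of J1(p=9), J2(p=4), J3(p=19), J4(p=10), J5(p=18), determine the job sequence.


LPT: sort by longest processing time first
  J3: p=19
  J5: p=18
  J4: p=10
  J1: p=9
  J2: p=4
Order: J3 → J5 → J4 → J1 → J2


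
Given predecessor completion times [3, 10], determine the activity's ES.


ES = max of all predecessor completion times
Predecessors: [3, 10]
ES = max(3, 10)
= 10


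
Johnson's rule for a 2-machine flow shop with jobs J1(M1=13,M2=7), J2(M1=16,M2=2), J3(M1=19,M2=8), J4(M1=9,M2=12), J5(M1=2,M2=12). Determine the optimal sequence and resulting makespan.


Johnson's rule:
Group 1 (M1≤M2, sort by M1): ['J5', 'J4']
Group 2 (M1>M2, sort desc M2): ['J3', 'J1', 'J2']
Sequence: J5 → J4 → J3 → J1 → J2
Makespan calculation:
  J5: M1 done=2, M2 done=14
  J4: M1 done=11, M2 done=26
  J3: M1 done=30, M2 done=38
  J1: M1 done=43, M2 done=50
  J2: M1 done=59, M2 done=61
= Sequence: J5 → J4 → J3 → J1 → J2, Makespan: 61


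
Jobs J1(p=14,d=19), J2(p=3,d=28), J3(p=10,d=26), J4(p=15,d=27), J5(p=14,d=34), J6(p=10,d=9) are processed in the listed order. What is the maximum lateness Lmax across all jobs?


Lateness per job (L = C - d):
  J1: C=14, d=19, L=-5
  J2: C=17, d=28, L=-11
  J3: C=27, d=26, L=1
  J4: C=42, d=27, L=15
  J5: C=56, d=34, L=22
  J6: C=66, d=9, L=57
Lmax = max(-5, -11, 1, 15, 22, 57)
= 57


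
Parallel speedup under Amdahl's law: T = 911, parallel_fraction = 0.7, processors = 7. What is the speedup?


Amdahl's law: T_p = T × ((1-p) + p/N)
= 911 × ((1-0.7) + 0.7/7)
= 911 × (0.30 + 0.1000)
= 911 × 0.4000
= 364.40
Speedup = 911/364.40
= 2.50×


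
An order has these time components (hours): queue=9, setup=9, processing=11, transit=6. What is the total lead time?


Lead time = queue + setup + processing + transit
= 9 + 9 + 11 + 6
= 35 hours


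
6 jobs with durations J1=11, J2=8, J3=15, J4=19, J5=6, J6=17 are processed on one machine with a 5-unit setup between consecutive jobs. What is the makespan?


Makespan = Σ processing + (n-1) × setup
= (11 + 8 + 15 + 19 + 6 + 17) + (6-1)×5
= 76 + 25
= 101 time units


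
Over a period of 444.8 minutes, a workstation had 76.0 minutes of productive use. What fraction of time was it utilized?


Utilization = busy / total × 100
= 76.0 / 444.8 × 100
= 17.1%


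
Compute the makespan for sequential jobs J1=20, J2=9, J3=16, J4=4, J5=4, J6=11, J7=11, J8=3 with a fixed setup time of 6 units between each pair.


Makespan = Σ processing + (n-1) × setup
= (20 + 9 + 16 + 4 + 4 + 11 + 11 + 3) + (8-1)×6
= 78 + 42
= 120 time units


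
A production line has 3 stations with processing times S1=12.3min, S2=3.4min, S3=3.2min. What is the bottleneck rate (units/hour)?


Bottleneck = longest station time
Station times: [12.3, 3.4, 3.2]
Max = 12.3 min
Rate = 60 / 12.3
= 4.88 units/hour (bottleneck: 12.3min)


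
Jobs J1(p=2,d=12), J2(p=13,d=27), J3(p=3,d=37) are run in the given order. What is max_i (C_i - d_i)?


Lateness per job (L = C - d):
  J1: C=2, d=12, L=-10
  J2: C=15, d=27, L=-12
  J3: C=18, d=37, L=-19
Lmax = max(-10, -12, -19)
= -10


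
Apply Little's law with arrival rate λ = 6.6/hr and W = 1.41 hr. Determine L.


Little's law: L = λ × W
= 6.6 × 1.41
= 9.31


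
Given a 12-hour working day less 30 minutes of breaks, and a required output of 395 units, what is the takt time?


Available = 12×60 - 30 = 690 min
Takt time = 690 / 395
= 1.75 min/unit


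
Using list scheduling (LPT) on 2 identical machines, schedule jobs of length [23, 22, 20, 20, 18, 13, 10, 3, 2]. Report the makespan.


Jobs (LPT sorted): [23, 22, 20, 20, 18, 13, 10, 3, 2]
Machines: 2
  J=23 → Machine 1 (load: 0+23=23)
  J=22 → Machine 2 (load: 0+22=22)
  J=20 → Machine 2 (load: 22+20=42)
  J=20 → Machine 1 (load: 23+20=43)
  J=18 → Machine 2 (load: 42+18=60)
  J=13 → Machine 1 (load: 43+13=56)
  J=10 → Machine 1 (load: 56+10=66)
  J=3 → Machine 2 (load: 60+3=63)
  J=2 → Machine 2 (load: 63+2=65)
Machine loads: [66, 65]
Makespan = max = 66 time units


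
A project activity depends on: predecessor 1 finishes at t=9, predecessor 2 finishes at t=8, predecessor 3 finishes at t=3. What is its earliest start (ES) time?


ES = max of all predecessor completion times
Predecessors: [9, 8, 3]
ES = max(9, 8, 3)
= 9


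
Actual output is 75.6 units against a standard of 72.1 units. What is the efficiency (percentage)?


Efficiency = (actual / standard) × 100
= (75.6 / 72.1) × 100
= 104.9%


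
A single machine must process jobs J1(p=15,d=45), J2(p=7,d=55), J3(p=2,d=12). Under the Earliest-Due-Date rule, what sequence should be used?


EDD: sort by earliest due date
  J3: d=12, p=2
  J1: d=45, p=15
  J2: d=55, p=7
Order: J3 → J1 → J2


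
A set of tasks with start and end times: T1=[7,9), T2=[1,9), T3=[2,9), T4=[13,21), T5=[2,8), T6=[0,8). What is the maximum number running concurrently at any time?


Check each time point for overlaps:
  t=7: 5 tasks active (T1, T2, T3, T5, T6)
Max concurrent = 5


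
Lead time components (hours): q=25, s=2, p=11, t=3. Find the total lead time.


Lead time = queue + setup + processing + transit
= 25 + 2 + 11 + 3
= 41 hours


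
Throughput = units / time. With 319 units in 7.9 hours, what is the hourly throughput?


Throughput = units / time
= 319 / 7.9
= 40.4 units/hour


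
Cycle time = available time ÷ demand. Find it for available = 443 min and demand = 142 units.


Cycle time = available time / demand
= 443 / 142
= 3.12 min/unit


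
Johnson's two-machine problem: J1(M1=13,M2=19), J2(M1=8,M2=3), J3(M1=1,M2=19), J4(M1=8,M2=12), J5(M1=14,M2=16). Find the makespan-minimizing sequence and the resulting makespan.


Johnson's rule:
Group 1 (M1≤M2, sort by M1): ['J3', 'J4', 'J1', 'J5']
Group 2 (M1>M2, sort desc M2): ['J2']
Sequence: J3 → J4 → J1 → J5 → J2
Makespan calculation:
  J3: M1 done=1, M2 done=20
  J4: M1 done=9, M2 done=32
  J1: M1 done=22, M2 done=51
  J5: M1 done=36, M2 done=67
  J2: M1 done=44, M2 done=70
= Sequence: J3 → J4 → J1 → J5 → J2, Makespan: 70


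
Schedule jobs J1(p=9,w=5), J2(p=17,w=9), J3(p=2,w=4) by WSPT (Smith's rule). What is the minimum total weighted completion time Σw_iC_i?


WSPT order (by p/w): J3 → J1 → J2
  J3: C=2, w·C=4×2=8
  J1: C=11, w·C=5×11=55
  J2: C=28, w·C=9×28=252
Σ w·C = 315
= 315


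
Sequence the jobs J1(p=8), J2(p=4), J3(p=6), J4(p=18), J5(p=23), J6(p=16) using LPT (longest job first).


LPT: sort by longest processing time first
  J5: p=23
  J4: p=18
  J6: p=16
  J1: p=8
  J3: p=6
  J2: p=4
Order: J5 → J4 → J6 → J1 → J3 → J2


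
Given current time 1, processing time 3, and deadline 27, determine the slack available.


Slack = due - current_time - processing
= 27 - 1 - 3
= 23


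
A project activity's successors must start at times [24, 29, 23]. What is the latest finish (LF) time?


LF = min of all successor start times
Successors start at: [24, 29, 23]
LF = min(24, 29, 23)
= 23


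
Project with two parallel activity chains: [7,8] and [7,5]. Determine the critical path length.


Path A: 7 + 8 = 15
Path B: 7 + 5 = 12
Critical path = longest = max(15, 12)
= 15 (Path A)


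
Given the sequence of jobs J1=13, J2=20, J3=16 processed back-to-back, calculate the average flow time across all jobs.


Completion times:
  J1: completes at 13
  J2: completes at 33
  J3: completes at 49
Sum = 95
Average = 95/3
= 31.67


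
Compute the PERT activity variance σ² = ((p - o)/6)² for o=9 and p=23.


σ² = ((p - o) / 6)² = (p - o)² / 36
= (23 - 9)² / 36
= 14² / 36
= 196 / 36
= 5.4444


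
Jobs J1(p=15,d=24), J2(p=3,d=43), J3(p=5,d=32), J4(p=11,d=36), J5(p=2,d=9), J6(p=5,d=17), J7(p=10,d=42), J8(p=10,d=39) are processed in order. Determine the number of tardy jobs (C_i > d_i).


Completion vs due date:
  J1: C=15, d=24 → on time
  J2: C=18, d=43 → on time
  J3: C=23, d=32 → on time
  J4: C=34, d=36 → on time
  J5: C=36, d=9 → TARDY
  J6: C=41, d=17 → TARDY
  J7: C=51, d=42 → TARDY
  J8: C=61, d=39 → TARDY
Tardy jobs: J5, J6, J7, J8
Count = 4


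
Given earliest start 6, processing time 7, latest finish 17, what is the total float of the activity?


EF = ES + duration = 6 + 7 = 13
LS = LF - duration = 17 - 7 = 10
Total Float = LF - EF = 17 - 13
(or LS - ES = 10 - 6)
= 4


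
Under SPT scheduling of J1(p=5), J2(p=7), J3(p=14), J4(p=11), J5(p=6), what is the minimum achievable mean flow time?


SPT order: J1 → J5 → J2 → J4 → J3
Completion times:
  J1: C=5
  J5: C=11
  J2: C=18
  J4: C=29
  J3: C=43
Sum = 106, n = 5
Mean flow = 106/5
= 21.20


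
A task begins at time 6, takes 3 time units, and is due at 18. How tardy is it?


Completion = start + processing = 6 + 3 = 9
Tardiness = max(0, C - d) = max(0, 9 - 18)
= max(0, -9)
= 0


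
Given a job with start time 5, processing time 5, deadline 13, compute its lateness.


Completion = 5 + 5 = 10
Lateness = C - d = 10 - 13
= -3


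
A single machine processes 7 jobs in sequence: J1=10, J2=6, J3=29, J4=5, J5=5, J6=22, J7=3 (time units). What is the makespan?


Sequential makespan: sum all processing times
= 10 + 6 + 29 + 5 + 5 + 22 + 3
= 80 time units


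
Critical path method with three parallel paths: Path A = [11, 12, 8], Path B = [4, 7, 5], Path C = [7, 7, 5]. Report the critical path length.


Path A: 11 + 12 + 8 = 31
Path B: 4 + 7 + 5 = 16
Path C: 7 + 7 + 5 = 19
Critical path = longest = max(31, 16, 19)
= 31 (Path A)
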